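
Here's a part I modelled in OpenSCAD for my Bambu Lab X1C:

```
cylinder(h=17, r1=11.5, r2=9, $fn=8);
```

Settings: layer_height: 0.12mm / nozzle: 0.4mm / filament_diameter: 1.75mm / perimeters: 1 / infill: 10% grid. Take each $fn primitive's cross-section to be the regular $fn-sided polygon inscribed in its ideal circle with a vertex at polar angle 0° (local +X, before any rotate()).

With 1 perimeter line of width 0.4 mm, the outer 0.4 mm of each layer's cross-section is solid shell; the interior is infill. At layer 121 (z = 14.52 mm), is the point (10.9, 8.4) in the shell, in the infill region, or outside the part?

outside

At z = 14.52 mm: the cone (r1=11.5→r2=9) has section circumradius 9.365 here — a regular 8-gon. Overall, the cross-section is a single solid region. The nearest boundary edge runs (9.36, 0.00)→(6.62, 6.62); distance from the point to it = 4.63 mm. The point is not inside any of the regions above, so it lies outside the cross-section (4.63 mm from the nearest boundary).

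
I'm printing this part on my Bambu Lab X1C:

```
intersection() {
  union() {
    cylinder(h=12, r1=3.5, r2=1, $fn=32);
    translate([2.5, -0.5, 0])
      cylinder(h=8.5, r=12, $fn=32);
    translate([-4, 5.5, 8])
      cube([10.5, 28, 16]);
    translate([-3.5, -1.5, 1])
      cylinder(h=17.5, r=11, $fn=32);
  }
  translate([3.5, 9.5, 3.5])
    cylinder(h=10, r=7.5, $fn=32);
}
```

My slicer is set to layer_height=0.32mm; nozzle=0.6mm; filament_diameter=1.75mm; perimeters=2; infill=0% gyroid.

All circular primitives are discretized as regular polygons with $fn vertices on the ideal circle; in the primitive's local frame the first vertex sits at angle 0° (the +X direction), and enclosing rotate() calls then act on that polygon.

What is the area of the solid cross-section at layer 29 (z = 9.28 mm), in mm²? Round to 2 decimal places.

At z = 9.28 mm: the cone (r1=3.5→r2=1) has section circumradius 1.567 here — a regular 32-gon (area = (32/2)·1.567²·sin(360°/32) = 7.66 mm²); the cylinder at (2.5, -0.5) is absent (z outside [0, 8.5]); the cube at (-4, 5.5) is present — its section is the full 10.5×28 rectangle (area 294.00 mm²); the r=11 cylinder at (-3.5, -1.5) gives a regular 32-gon of circumradius 11 (constant along its height) (area = (32/2)·11.000²·sin(360°/32) = 377.69 mm²); Combining (union): the regions partially overlap — summed areas 679.36 mm² minus the doubly-counted overlap 32.91 mm² gives 646.44 mm² — area = 646.44 mm²; the r=7.5 cylinder at (3.5, 9.5) gives a regular 32-gon of circumradius 7.5 (constant along its height) (area = (32/2)·7.500²·sin(360°/32) = 175.58 mm²); Taking the intersection: the r=7.5 cylinder at (3.5, 9.5) partially overlaps that combined region; clipping to the common part keeps 129.68 mm² — area = 129.68 mm². Overall, the cross-section is a single solid region. Net area = 129.68 mm².

129.68 mm²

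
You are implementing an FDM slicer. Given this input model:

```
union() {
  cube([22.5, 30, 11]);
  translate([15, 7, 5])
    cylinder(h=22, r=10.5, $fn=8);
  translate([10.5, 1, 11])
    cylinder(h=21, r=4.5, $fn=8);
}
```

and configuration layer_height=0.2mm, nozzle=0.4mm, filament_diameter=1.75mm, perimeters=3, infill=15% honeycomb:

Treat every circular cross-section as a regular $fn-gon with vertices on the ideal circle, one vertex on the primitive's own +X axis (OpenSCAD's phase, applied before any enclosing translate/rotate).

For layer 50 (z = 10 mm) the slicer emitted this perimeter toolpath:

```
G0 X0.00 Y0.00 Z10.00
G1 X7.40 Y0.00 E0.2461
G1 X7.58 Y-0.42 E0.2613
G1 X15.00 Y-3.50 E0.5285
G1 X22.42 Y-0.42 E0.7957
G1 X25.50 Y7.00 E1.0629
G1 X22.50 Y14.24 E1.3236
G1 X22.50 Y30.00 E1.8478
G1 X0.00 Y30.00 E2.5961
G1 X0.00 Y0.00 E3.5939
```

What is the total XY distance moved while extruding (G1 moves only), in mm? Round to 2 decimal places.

108.06 mm

Sum the Euclidean lengths of each G1 segment: total = 108.06 mm.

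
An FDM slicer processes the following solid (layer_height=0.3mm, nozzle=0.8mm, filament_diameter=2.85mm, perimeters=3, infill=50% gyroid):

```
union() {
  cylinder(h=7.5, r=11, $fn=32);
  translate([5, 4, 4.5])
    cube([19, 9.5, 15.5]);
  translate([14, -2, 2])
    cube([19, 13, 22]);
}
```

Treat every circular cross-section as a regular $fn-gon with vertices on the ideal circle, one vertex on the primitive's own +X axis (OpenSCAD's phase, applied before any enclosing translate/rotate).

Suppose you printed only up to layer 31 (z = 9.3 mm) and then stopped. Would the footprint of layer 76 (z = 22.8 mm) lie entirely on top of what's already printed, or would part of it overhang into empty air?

entirely on top

Compare the two slices. At z = 9.3: the cylinder is absent (z outside [0, 7.5]); the cube at (5, 4) is present — its section is the full 19×9.5 rectangle (area 180.50 mm²); the cube at (14, -2) (footprint 19×13) is included at this height (area 247.00 mm²); Taking the union: the regions partially overlap — summed areas 427.50 mm² minus the doubly-counted overlap 70.00 mm² gives 357.50 mm² — area = 357.50 mm². At z = 22.8: the cylinder does not reach this height (z outside [0, 7.5]); the cube at (5, 4) is absent (z outside [4.5, 20]); the cube at (14, -2) (footprint 19×13) is included at this height (area 247.00 mm²); Combining (union): only the 19×13 cube at (14, -2) is present, so the union is just that shape — area = 247.00 mm². Checking containment: the cross-section at z = 22.8 is a subset of the cross-section at z = 9.3.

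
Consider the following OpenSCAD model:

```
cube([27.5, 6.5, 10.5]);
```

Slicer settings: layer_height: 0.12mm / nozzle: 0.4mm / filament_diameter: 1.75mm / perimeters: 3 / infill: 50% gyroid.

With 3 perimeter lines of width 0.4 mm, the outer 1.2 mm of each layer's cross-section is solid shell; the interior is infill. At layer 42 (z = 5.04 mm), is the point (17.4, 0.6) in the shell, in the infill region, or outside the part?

At z = 5.04 mm: the 27.5×6.5 cube contributes its full rectangle. Overall, the cross-section is a single solid region. The nearest boundary edge runs (0.00, 0.00)→(27.50, 0.00); distance from the point to it = 0.60 mm. The point is inside the cross-section, 0.60 mm from the nearest boundary — within the 1.2 mm shell band (3 × 0.4).

shell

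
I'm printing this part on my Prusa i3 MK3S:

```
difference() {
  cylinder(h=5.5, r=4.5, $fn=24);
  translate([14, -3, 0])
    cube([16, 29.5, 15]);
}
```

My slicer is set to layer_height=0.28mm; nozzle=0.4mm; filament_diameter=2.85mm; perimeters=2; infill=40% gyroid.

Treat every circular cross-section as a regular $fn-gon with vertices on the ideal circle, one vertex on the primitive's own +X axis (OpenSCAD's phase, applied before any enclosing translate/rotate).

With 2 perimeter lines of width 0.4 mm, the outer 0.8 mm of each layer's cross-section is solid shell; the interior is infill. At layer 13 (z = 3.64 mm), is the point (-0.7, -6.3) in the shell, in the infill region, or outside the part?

outside

At z = 3.64 mm: the cylinder: section is a regular 24-gon, circumradius r=4.5; the cube at (14, -3) (footprint 16×29.5) is included at this height; Subtracting the remaining from the first: starting from the r=4.5 cylinder, the 16×29.5 cube at (14, -3) misses the remaining region (no effect) — 1 connected region. Overall, the cross-section is a single solid region. The nearest boundary edge runs (-0.00, -4.50)→(-1.16, -4.35); distance from the point to it = 1.88 mm. The point is not inside any of the regions above, so it lies outside the cross-section (1.88 mm from the nearest boundary).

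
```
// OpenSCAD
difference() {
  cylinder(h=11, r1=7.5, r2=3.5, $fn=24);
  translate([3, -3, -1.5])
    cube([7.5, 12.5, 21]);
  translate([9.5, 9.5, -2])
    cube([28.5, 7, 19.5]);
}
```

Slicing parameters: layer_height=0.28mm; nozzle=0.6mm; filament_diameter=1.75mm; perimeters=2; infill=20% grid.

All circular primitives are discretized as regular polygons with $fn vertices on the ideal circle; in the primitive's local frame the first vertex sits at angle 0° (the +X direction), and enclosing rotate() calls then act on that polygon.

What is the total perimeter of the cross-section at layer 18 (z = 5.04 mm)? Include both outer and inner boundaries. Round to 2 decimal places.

At z = 5.04 mm: the cone: at t=0.458 of its height the radius interpolates to r₁+(r₂−r₁)t = 5.667, giving a regular 24-gon of that circumradius (perimeter = 2·24·5.667·sin(180°/24) = 35.51 mm); the cube at (3, -3) is present — its section is the full 7.5×12.5 rectangle (perimeter 40.00 mm); the cube at (9.5, 9.5) is present — its section is the full 28.5×7 rectangle (perimeter 71.00 mm); Taking the first minus the rest: starting from the cone, the 7.5×12.5 cube at (3, -3) partially overlaps it — only the 15.94 mm² overlap (of its 93.75 mm²) is removed, clipping the outline; the 28.5×7 cube at (9.5, 9.5) misses the remaining region (no effect) — boundary = 36.19 mm. Overall, the cross-section is a single solid region. Total boundary length (outer) = 36.19 mm.

36.19 mm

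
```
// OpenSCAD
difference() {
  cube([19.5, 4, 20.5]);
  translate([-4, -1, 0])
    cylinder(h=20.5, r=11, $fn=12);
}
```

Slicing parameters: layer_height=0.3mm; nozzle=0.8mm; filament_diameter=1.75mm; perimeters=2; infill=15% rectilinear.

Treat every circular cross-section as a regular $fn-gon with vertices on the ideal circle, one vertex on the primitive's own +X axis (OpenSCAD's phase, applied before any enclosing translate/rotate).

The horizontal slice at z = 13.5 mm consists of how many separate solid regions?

At z = 13.5 mm: the cube (footprint 19.5×4) is included at this height; the r=11 cylinder at (-4, -1) contributes a regular 12-gon of circumradius 11; Taking the first minus the rest: starting from the 19.5×4 cube, the r=11 cylinder at (-4, -1) partially overlaps it — only the 24.78 mm² overlap (of its 363.00 mm²) is removed, clipping the outline — 1 connected region. The result has 1 disconnected region.

1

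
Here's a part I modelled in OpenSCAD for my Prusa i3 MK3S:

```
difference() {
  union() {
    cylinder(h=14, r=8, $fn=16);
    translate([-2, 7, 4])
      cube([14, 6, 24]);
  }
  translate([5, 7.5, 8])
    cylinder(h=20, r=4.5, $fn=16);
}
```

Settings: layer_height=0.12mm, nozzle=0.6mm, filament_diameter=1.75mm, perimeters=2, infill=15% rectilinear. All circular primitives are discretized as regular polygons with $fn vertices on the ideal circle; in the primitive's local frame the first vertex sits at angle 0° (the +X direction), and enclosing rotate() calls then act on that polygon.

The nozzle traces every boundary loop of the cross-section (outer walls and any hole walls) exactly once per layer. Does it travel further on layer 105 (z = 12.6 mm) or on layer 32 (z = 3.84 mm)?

Layer 105 (z = 12.6): the cylinder: section is a regular 16-gon, circumradius r=8 (perimeter = 2·16·8.000·sin(180°/16) = 49.94 mm); the cube at (-2, 7) is present — its section is the full 14×6 rectangle (perimeter 40.00 mm); Taking the union: the regions partially overlap (shared area 3.85 mm²), so the edge portions inside another operand are dropped and the merged outline is re-measured after clipping — boundary = 77.83 mm; the cylinder at (5, 7.5): section is a regular 16-gon, circumradius r=4.5 (perimeter = 2·16·4.500·sin(180°/16) = 28.09 mm); Taking the first minus the rest: starting from that combined region, the r=4.5 cylinder at (5, 7.5) partially overlaps it — only the 51.80 mm² overlap (of its 61.99 mm²) is removed, clipping the outline — boundary = 90.88 mm. So its perimeter = 90.88 mm. Layer 32 (z = 3.84): the r=8 cylinder contributes a regular 16-gon of circumradius 8 (perimeter = 2·16·8.000·sin(180°/16) = 49.94 mm); the cube at (-2, 7) is not intersected at this z (z outside [4, 28]); Taking the union: only the r=8 cylinder is present, so the union is just that shape — boundary = 49.94 mm; the cylinder at (5, 7.5) does not reach this height (z outside [8, 28]); After the difference (first − rest): none of the subtracted shapes is present at this height, so that combined region is unchanged — boundary = 49.94 mm. So its perimeter = 49.94 mm. Layer 105 is larger (90.88 vs 49.94 mm).

layer 105 (z = 12.6 mm)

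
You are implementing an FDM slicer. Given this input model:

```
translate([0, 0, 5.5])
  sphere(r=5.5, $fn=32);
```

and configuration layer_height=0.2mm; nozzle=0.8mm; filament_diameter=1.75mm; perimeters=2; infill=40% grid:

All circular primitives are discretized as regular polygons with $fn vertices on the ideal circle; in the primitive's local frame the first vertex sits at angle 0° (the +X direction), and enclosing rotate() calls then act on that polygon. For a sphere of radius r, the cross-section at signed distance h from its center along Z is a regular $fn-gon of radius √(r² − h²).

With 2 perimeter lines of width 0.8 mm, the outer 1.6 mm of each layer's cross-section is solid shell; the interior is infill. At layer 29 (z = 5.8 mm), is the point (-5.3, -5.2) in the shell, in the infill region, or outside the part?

outside

At z = 5.8 mm: the r=5.5 sphere contributes a regular 32-gon of circumradius √(5.5²−0.3²) = 5.492. Overall, the cross-section is a single solid region. The nearest boundary edge runs (-4.57, -3.05)→(-3.88, -3.88); distance from the point to it = 1.93 mm. The point is not inside any of the regions above, so it lies outside the cross-section (1.93 mm from the nearest boundary).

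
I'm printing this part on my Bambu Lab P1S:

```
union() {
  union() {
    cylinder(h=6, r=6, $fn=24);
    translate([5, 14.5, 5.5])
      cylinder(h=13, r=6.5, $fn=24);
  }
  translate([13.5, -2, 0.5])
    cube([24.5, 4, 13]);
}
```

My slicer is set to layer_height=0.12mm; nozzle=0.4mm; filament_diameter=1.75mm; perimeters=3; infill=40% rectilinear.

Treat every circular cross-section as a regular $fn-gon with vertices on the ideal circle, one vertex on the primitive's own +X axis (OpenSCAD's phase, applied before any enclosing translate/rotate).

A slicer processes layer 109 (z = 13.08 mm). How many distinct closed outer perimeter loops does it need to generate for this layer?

At z = 13.08 mm: the cylinder is not intersected at this z (z outside [0, 6]); the r=6.5 cylinder at (5, 14.5) gives a regular 24-gon of circumradius 6.5 (constant along its height); Merging all regions: only the r=6.5 cylinder at (5, 14.5) is present, so the union is just that shape — 1 connected region; the 24.5×4 cube at (13.5, -2) contributes its full rectangle; Taking the union: the 2 present regions are separate (no shared area or edge), so areas and boundary lengths simply add and each stays a separate island — 2 connected regions. The result has 2 disconnected regions.

2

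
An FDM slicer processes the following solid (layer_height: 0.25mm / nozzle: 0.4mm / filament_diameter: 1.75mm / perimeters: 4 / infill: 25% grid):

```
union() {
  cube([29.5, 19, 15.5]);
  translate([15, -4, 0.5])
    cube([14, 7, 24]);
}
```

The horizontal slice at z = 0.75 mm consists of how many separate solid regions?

At z = 0.75 mm: the cube (footprint 29.5×19) is included at this height; the 14×7 cube at (15, -4) contributes its full rectangle; Taking the union: the regions partially overlap (shared area 42.00 mm²), so overlapping operands fuse into one piece — 1 connected region. The result has 1 disconnected region.

1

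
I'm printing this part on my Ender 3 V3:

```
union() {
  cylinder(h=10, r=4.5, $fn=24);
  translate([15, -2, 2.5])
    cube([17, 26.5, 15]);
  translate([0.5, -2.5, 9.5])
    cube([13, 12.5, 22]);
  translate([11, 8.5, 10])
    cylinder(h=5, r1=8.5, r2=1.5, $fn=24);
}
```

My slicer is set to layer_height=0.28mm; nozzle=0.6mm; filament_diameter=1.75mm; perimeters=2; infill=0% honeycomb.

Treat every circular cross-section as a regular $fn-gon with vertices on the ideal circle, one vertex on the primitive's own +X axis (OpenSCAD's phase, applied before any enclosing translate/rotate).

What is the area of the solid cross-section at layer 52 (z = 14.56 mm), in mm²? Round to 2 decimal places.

614.23 mm²

At z = 14.56 mm: the cylinder does not reach this height (z outside [0, 10]); the cube at (15, -2) (footprint 17×26.5) is included at this height (area 450.50 mm²); the 13×12.5 cube at (0.5, -2.5) contributes its full rectangle (area 162.50 mm²); the cone at (11, 8.5) (r1=8.5→r2=1.5) has section circumradius 2.116 here — a regular 24-gon (area = (24/2)·2.116²·sin(360°/24) = 13.91 mm²); Combining (union): the regions partially overlap — summed areas 626.91 mm² minus the doubly-counted overlap 12.68 mm² gives 614.23 mm² — area = 614.23 mm². Overall, the cross-section has 2 separate islands. Net area = 614.23 mm².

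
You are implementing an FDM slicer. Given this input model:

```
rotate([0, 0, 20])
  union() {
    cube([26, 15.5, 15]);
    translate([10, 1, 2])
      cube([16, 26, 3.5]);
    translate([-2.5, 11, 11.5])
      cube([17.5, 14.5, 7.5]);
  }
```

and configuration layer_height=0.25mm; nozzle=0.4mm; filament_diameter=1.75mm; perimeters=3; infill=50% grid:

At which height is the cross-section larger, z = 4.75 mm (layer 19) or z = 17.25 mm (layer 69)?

layer 19 (z = 4.75 mm)

Layer 19 (z = 4.75): the 26×15.5 cube contributes its full rectangle (area 403.00 mm²); the 16×26 cube at (10, 1) contributes its full rectangle (area 416.00 mm²); the cube at (-2.5, 11) is not intersected at this z (z outside [11.5, 19]); Merging all regions: the regions partially overlap — summed areas 819.00 mm² minus the doubly-counted overlap 232.00 mm² gives 587.00 mm² — area = 587.00 mm²; (whole slice rotated 20° about Z — lengths, areas and connectivity unchanged). So its area = 587.00 mm². Layer 69 (z = 17.25): the cube is not intersected at this z (z outside [0, 15]); the cube at (10, 1) is not intersected at this z (z outside [2, 5.5]); the 17.5×14.5 cube at (-2.5, 11) contributes its full rectangle (area 253.75 mm²); Taking the union: only the 17.5×14.5 cube at (-2.5, 11) is present, so the union is just that shape — area = 253.75 mm²; (whole slice rotated 20° about Z — lengths, areas and connectivity unchanged). So its area = 253.75 mm². Layer 19 is larger (587.00 vs 253.75 mm²).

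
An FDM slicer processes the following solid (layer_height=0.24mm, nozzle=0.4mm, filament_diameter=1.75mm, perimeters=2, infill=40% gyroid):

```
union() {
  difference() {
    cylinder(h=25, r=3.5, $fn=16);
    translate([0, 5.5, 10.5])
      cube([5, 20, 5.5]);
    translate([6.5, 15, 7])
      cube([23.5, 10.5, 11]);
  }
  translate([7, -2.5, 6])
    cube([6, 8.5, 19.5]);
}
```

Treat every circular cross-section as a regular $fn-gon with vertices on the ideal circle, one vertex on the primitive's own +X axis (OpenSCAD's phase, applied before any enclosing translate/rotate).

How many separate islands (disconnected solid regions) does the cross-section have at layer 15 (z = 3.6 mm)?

1

At z = 3.6 mm: the r=3.5 cylinder gives a regular 16-gon of circumradius 3.5 (constant along its height); the cube at (0, 5.5) does not reach this height (z outside [10.5, 16]); the cube at (6.5, 15) is absent (z outside [7, 18]); Taking the first minus the rest: none of the subtracted shapes is present at this height, so the r=3.5 cylinder is unchanged — 1 connected region; the cube at (7, -2.5) is not intersected at this z (z outside [6, 25.5]); Taking the union: only the result so far is present, so the union is just that shape — 1 connected region. Overall, the cross-section is a single solid region. Island count = 1.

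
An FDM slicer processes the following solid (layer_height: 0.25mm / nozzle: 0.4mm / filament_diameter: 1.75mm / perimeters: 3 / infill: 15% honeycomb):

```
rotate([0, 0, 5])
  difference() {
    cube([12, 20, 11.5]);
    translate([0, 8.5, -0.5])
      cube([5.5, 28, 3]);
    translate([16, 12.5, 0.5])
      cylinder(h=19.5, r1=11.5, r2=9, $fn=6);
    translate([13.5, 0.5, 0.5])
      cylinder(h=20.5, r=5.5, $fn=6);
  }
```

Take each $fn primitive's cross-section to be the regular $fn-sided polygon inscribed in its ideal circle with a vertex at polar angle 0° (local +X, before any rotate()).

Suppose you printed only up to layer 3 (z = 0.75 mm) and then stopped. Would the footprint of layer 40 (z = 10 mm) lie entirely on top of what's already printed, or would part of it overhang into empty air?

part overhangs

Compare the two slices. At z = 0.75: the 12×20 cube contributes its full rectangle (area 240.00 mm²); the cube at (0, 8.5) is present — its section is the full 5.5×28 rectangle (area 154.00 mm²); the cone at (16, 12.5): at t=0.013 of its height the radius interpolates to r₁+(r₂−r₁)t = 11.468, giving a regular 6-gon of that circumradius (area = (6/2)·11.468²·sin(360°/6) = 341.68 mm²); the r=5.5 cylinder at (13.5, 0.5) contributes a regular 6-gon of circumradius 5.5 (area = (6/2)·5.500²·sin(360°/6) = 78.59 mm²); After the difference (first − rest): starting from the 12×20 cube (240.00 mm²), the 5.5×28 cube at (0, 8.5) partially overlaps it — only the 63.25 mm² overlap (of its 154.00 mm²) is removed, clipping the outline; the cone at (16, 12.5) partially overlaps it — only the 83.84 mm² overlap (of its 341.68 mm²) is removed, clipping the outline; the r=5.5 cylinder at (13.5, 0.5) partially overlaps it — only the 9.46 mm² overlap (of its 78.59 mm²) is removed, clipping the outline — area = 83.44 mm²; (whole slice rotated 5° about Z — lengths, areas and connectivity unchanged). At z = 10: the cube (footprint 12×20) is included at this height (area 240.00 mm²); the cube at (0, 8.5) is absent (z outside [-0.5, 2.5]); the cone at (16, 12.5): at t=0.487 of its height the radius interpolates to r₁+(r₂−r₁)t = 10.282, giving a regular 6-gon of that circumradius (area = (6/2)·10.282²·sin(360°/6) = 274.67 mm²); the r=5.5 cylinder at (13.5, 0.5) gives a regular 6-gon of circumradius 5.5 (constant along its height) (area = (6/2)·5.500²·sin(360°/6) = 78.59 mm²); After the difference (first − rest): starting from the 12×20 cube (240.00 mm²), the cone at (16, 12.5) partially overlaps it — only the 63.93 mm² overlap (of its 274.67 mm²) is removed, clipping the outline; the r=5.5 cylinder at (13.5, 0.5) partially overlaps it — only the 12.04 mm² overlap (of its 78.59 mm²) is removed, clipping the outline — area = 164.03 mm²; (whole slice rotated 5° about Z — lengths, areas and connectivity unchanged). Checking containment: at z = 10 the cross-section extends beyond the z = 0.75 cross-section by about 80.59 mm².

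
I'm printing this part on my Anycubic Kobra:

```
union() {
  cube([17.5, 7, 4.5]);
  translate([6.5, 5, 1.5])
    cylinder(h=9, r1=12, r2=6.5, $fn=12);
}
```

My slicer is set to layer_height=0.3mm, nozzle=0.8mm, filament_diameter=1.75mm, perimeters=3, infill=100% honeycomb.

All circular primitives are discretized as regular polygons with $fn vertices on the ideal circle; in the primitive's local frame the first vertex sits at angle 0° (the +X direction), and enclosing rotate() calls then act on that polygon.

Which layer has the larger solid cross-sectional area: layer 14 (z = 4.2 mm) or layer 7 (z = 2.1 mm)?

layer 7 (z = 2.1 mm)

Layer 14 (z = 4.2): the cube is present — its section is the full 17.5×7 rectangle (area 122.50 mm²); the cone at (6.5, 5) (r1=12→r2=6.5) has section circumradius 10.350 here — a regular 12-gon (area = (12/2)·10.350²·sin(360°/12) = 321.37 mm²); Taking the union: the regions partially overlap — summed areas 443.87 mm² minus the doubly-counted overlap 114.06 mm² gives 329.80 mm² — area = 329.80 mm². So its area = 329.80 mm². Layer 7 (z = 2.1): the cube is present — its section is the full 17.5×7 rectangle (area 122.50 mm²); the cone at (6.5, 5) (r1=12→r2=6.5) has section circumradius 11.633 here — a regular 12-gon (area = (12/2)·11.633²·sin(360°/12) = 406.00 mm²); Taking the union: the regions partially overlap — summed areas 528.50 mm² minus the doubly-counted overlap 121.57 mm² gives 406.93 mm² — area = 406.93 mm². So its area = 406.93 mm². Layer 7 is larger (406.93 vs 329.80 mm²).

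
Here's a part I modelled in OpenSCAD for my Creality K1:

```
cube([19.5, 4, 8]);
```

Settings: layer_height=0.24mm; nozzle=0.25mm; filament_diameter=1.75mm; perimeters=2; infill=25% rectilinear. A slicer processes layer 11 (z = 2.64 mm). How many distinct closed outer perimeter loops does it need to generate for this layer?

1

At z = 2.64 mm: the 19.5×4 cube contributes its full rectangle. The result has 1 disconnected region.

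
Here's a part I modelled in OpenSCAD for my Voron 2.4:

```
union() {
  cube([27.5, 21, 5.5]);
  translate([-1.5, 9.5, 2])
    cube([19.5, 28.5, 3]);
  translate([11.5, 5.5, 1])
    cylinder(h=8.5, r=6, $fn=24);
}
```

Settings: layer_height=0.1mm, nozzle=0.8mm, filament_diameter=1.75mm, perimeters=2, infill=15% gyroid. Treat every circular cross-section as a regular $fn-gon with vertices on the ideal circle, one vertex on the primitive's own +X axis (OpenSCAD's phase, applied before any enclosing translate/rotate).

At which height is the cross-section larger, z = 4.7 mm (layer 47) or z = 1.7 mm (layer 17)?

Layer 47 (z = 4.7): the 27.5×21 cube contributes its full rectangle (area 577.50 mm²); the cube at (-1.5, 9.5) is present — its section is the full 19.5×28.5 rectangle (area 555.75 mm²); the r=6 cylinder at (11.5, 5.5) contributes a regular 24-gon of circumradius 6 (area = (24/2)·6.000²·sin(360°/24) = 111.81 mm²); Taking the union: the regions partially overlap — summed areas 1245.06 mm² minus the doubly-counted overlap 317.36 mm² gives 927.70 mm² — area = 927.70 mm². So its area = 927.70 mm². Layer 17 (z = 1.7): the cube is present — its section is the full 27.5×21 rectangle (area 577.50 mm²); the cube at (-1.5, 9.5) does not reach this height (z outside [2, 5]); the r=6 cylinder at (11.5, 5.5) gives a regular 24-gon of circumradius 6 (constant along its height) (area = (24/2)·6.000²·sin(360°/24) = 111.81 mm²); Taking the union: the regions partially overlap — summed areas 689.31 mm² minus the doubly-counted overlap 110.36 mm² gives 578.95 mm² — area = 578.95 mm². So its area = 578.95 mm². Layer 47 is larger (927.70 vs 578.95 mm²).

layer 47 (z = 4.7 mm)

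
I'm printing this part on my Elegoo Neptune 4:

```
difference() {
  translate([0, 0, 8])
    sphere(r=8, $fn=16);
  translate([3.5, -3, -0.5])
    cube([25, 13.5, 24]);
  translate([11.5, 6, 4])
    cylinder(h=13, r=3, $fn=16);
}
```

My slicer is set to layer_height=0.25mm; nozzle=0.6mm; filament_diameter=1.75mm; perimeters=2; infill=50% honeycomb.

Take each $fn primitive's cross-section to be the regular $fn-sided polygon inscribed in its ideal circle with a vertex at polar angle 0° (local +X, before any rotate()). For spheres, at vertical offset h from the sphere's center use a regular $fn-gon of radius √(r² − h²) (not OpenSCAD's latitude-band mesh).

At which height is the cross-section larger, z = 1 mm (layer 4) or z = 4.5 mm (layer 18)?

Layer 4 (z = 1): the sphere: section is a regular 16-gon, circumradius = √(r²−h²) = √(8²−7²) = 3.873 (area = (16/2)·3.873²·sin(360°/16) = 45.92 mm²); the cube at (3.5, -3) is present — its section is the full 25×13.5 rectangle (area 337.50 mm²); the cylinder at (11.5, 6) is absent (z outside [4, 17]); Subtracting the remaining from the first: starting from the r=8 sphere (45.92 mm²), the 25×13.5 cube at (3.5, -3) partially overlaps it — only the 0.68 mm² overlap (of its 337.50 mm²) is removed, clipping the outline — area = 45.24 mm². So its area = 45.24 mm². Layer 18 (z = 4.5): the r=8 sphere slices to a regular 16-gon of circumradius 7.194 (√(r²−h²) with h=3.5 from center) (area = (16/2)·7.194²·sin(360°/16) = 158.43 mm²); the 25×13.5 cube at (3.5, -3) contributes its full rectangle (area 337.50 mm²); the r=3 cylinder at (11.5, 6) gives a regular 16-gon of circumradius 3 (constant along its height) (area = (16/2)·3.000²·sin(360°/16) = 27.55 mm²); After the difference (first − rest): starting from the r=8 sphere (158.43 mm²), the 25×13.5 cube at (3.5, -3) partially overlaps it — only the 25.95 mm² overlap (of its 337.50 mm²) is removed, clipping the outline; the r=3 cylinder at (11.5, 6) misses the remaining region (no effect) — area = 132.48 mm². So its area = 132.48 mm². Layer 18 is larger (132.48 vs 45.24 mm²).

layer 18 (z = 4.5 mm)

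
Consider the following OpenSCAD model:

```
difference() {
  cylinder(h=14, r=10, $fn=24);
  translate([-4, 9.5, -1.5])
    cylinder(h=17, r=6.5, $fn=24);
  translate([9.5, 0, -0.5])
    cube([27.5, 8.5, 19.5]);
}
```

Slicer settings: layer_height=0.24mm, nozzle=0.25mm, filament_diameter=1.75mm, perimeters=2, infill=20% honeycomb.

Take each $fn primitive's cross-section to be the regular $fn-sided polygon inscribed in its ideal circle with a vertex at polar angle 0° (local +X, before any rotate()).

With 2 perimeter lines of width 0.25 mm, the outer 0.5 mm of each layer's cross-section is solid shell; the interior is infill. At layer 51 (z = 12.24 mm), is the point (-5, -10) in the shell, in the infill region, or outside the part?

outside

At z = 12.24 mm: the r=10 cylinder contributes a regular 24-gon of circumradius 10; the cylinder at (-4, 9.5): section is a regular 24-gon, circumradius r=6.5; the 27.5×8.5 cube at (9.5, 0) contributes its full rectangle; After the difference (first − rest): starting from the r=10 cylinder, the r=6.5 cylinder at (-4, 9.5) partially overlaps it — only the 52.04 mm² overlap (of its 131.22 mm²) is removed, clipping the outline; the 27.5×8.5 cube at (9.5, 0) partially overlaps it — only the 0.88 mm² overlap (of its 233.75 mm²) is removed, clipping the outline — 1 connected region. Overall, the cross-section is a single solid region. The nearest boundary edge runs (-2.59, -9.66)→(-5.00, -8.66); distance from the point to it = 1.24 mm. The point is not inside any of the regions above, so it lies outside the cross-section (1.24 mm from the nearest boundary).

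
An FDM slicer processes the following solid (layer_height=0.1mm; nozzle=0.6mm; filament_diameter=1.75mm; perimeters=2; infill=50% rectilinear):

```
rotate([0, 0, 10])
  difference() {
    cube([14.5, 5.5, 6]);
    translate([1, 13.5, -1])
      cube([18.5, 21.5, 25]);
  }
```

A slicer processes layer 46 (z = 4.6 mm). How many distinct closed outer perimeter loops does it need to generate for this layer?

1

At z = 4.6 mm: the 14.5×5.5 cube contributes its full rectangle; the 18.5×21.5 cube at (1, 13.5) contributes its full rectangle; Subtracting the remaining from the first: starting from the 14.5×5.5 cube, the 18.5×21.5 cube at (1, 13.5) misses the remaining region (no effect) — 1 connected region; (rotated 10° about Z; rotation is an isometry so areas/perimeters/island counts are preserved). The result has 1 disconnected region.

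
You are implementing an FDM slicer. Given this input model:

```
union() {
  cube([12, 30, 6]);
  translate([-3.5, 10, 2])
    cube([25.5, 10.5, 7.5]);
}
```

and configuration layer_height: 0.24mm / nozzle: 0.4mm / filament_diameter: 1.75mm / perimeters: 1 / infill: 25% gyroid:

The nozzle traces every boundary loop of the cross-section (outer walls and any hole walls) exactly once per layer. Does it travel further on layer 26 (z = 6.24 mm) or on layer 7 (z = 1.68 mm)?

Layer 26 (z = 6.24): the cube does not reach this height (z outside [0, 6]); the 25.5×10.5 cube at (-3.5, 10) contributes its full rectangle (perimeter 72.00 mm); Merging all regions: only the 25.5×10.5 cube at (-3.5, 10) is present, so the union is just that shape — boundary = 72.00 mm. So its perimeter = 72.00 mm. Layer 7 (z = 1.68): the 12×30 cube contributes its full rectangle (perimeter 84.00 mm); the cube at (-3.5, 10) is absent (z outside [2, 9.5]); Merging all regions: only the 12×30 cube is present, so the union is just that shape — boundary = 84.00 mm. So its perimeter = 84.00 mm. Layer 7 is larger (84.00 vs 72.00 mm).

layer 7 (z = 1.68 mm)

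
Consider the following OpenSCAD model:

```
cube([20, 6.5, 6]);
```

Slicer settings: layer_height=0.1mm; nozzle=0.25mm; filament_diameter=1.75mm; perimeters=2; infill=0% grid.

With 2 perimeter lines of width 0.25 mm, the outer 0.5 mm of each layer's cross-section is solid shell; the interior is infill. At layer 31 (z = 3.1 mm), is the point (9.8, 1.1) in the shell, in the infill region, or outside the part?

At z = 3.1 mm: the cube is present — its section is the full 20×6.5 rectangle. Overall, the cross-section is a single solid region. The nearest boundary edge runs (0.00, 0.00)→(20.00, 0.00); distance from the point to it = 1.10 mm. The point is inside the cross-section and 1.10 mm from the nearest boundary — more than the 0.5 mm shell width (2 × 0.25), so it's in the infill interior.

infill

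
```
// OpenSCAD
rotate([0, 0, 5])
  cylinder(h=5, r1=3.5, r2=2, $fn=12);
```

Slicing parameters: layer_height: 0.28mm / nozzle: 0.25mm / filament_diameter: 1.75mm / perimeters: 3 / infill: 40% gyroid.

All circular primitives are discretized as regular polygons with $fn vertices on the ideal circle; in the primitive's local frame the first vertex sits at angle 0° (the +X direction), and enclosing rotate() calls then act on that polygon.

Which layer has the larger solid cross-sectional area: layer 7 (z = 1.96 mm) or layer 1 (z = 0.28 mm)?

layer 1 (z = 0.28 mm)

Layer 7 (z = 1.96): the cone: at t=0.392 of its height the radius interpolates to r₁+(r₂−r₁)t = 2.912, giving a regular 12-gon of that circumradius (area = (12/2)·2.912²·sin(360°/12) = 25.44 mm²); (whole slice rotated 5° about Z — lengths, areas and connectivity unchanged). So its area = 25.44 mm². Layer 1 (z = 0.28): the cone: at t=0.056 of its height the radius interpolates to r₁+(r₂−r₁)t = 3.416, giving a regular 12-gon of that circumradius (area = (12/2)·3.416²·sin(360°/12) = 35.01 mm²); (whole slice rotated 5° about Z — lengths, areas and connectivity unchanged). So its area = 35.01 mm². Layer 1 is larger (35.01 vs 25.44 mm²).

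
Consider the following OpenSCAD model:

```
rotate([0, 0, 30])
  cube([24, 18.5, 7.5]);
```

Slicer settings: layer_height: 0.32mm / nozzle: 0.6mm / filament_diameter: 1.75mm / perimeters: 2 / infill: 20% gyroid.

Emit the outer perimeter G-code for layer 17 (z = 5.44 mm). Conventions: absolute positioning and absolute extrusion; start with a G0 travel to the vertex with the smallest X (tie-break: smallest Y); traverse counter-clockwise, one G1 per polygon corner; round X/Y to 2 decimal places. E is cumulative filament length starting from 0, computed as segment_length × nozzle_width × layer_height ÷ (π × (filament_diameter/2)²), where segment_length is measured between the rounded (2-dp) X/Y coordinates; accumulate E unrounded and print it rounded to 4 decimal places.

At z = 5.44 mm: the cube is present — its section is the full 24×18.5 rectangle; (rotated 30° about Z; rotation is an isometry so areas/perimeters/island counts are preserved). The outline is a single polygon with 4 vertices. Extrusion per mm of travel: 0.6 × 0.32 / (π × 0.875²) = 0.079824. Accumulating E over each segment gives final E = 6.7842.

G0 X-9.25 Y16.02 Z5.44
G1 X0.00 Y0.00 E1.4766
G1 X20.78 Y12.00 E3.3921
G1 X11.53 Y28.02 E4.8688
G1 X-9.25 Y16.02 E6.7842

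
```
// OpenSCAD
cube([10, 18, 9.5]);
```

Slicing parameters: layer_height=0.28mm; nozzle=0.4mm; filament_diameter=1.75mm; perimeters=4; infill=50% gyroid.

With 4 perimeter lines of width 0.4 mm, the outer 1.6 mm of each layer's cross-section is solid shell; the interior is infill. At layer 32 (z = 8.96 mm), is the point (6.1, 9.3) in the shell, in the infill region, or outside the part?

infill

At z = 8.96 mm: the cube is present — its section is the full 10×18 rectangle. Overall, the cross-section is a single solid region. The nearest boundary edge runs (10.00, 0.00)→(10.00, 18.00); distance from the point to it = 3.90 mm. The point is inside the cross-section and 3.90 mm from the nearest boundary — more than the 1.6 mm shell width (4 × 0.4), so it's in the infill interior.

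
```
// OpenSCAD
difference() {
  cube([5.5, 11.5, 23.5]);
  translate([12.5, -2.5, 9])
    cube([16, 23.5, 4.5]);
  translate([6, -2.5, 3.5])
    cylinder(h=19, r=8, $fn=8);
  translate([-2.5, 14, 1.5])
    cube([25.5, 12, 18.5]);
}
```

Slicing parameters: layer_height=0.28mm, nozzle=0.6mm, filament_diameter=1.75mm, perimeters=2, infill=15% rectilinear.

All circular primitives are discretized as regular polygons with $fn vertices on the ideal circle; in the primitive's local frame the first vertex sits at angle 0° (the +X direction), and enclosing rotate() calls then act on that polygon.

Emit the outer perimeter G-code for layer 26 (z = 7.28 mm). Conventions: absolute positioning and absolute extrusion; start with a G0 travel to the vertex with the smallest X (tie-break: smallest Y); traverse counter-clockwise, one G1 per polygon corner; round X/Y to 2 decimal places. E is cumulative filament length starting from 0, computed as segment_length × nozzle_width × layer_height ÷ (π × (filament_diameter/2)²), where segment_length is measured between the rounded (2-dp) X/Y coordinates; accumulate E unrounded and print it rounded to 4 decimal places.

At z = 7.28 mm: the 5.5×11.5 cube contributes its full rectangle; the cube at (12.5, -2.5) is absent (z outside [9, 13.5]); the r=8 cylinder at (6, -2.5) gives a regular 8-gon of circumradius 8 (constant along its height); the 25.5×12 cube at (-2.5, 14) contributes its full rectangle; Taking the first minus the rest: starting from the 5.5×11.5 cube, the r=8 cylinder at (6, -2.5) partially overlaps it — only the 22.73 mm² overlap (of its 181.02 mm²) is removed, clipping the outline; the 25.5×12 cube at (-2.5, 14) misses the remaining region (no effect) — 1 connected region. The outline is a single polygon with 5 vertices. Extrusion per mm of travel: 0.6 × 0.28 / (π × 0.875²) = 0.069846. Accumulating E over each segment gives final E = 1.9109.

G0 X0.00 Y2.33 Z7.28
G1 X0.34 Y3.16 E0.0626
G1 X5.50 Y5.29 E0.4526
G1 X5.50 Y11.50 E0.8863
G1 X0.00 Y11.50 E1.2705
G1 X0.00 Y2.33 E1.9109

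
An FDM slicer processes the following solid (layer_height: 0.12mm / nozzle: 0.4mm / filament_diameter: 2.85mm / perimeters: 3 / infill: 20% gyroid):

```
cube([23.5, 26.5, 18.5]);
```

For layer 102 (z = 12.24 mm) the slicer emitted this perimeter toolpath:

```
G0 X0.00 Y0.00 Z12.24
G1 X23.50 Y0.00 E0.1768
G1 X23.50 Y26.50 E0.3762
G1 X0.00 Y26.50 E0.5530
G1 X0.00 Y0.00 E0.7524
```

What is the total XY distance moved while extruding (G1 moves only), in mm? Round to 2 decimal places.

Sum the Euclidean lengths of each G1 segment: total = 100.00 mm.

100.00 mm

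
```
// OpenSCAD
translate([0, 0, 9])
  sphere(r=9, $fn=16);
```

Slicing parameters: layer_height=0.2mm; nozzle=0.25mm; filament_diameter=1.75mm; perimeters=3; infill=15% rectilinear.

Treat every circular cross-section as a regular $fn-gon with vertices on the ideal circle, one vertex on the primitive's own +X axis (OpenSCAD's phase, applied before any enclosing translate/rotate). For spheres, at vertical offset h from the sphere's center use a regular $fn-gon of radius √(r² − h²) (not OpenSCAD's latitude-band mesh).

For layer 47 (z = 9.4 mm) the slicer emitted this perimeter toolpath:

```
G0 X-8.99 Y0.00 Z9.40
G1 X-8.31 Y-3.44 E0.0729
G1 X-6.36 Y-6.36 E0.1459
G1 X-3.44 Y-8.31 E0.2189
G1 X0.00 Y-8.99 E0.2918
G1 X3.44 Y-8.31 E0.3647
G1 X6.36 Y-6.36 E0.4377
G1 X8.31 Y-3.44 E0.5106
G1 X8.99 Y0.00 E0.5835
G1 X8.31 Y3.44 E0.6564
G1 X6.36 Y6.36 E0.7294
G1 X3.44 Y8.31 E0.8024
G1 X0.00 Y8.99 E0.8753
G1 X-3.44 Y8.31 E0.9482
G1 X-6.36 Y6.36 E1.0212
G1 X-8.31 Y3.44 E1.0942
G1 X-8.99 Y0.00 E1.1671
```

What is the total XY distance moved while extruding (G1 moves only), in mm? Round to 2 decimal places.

56.14 mm

Sum the Euclidean lengths of each G1 segment: total = 56.14 mm.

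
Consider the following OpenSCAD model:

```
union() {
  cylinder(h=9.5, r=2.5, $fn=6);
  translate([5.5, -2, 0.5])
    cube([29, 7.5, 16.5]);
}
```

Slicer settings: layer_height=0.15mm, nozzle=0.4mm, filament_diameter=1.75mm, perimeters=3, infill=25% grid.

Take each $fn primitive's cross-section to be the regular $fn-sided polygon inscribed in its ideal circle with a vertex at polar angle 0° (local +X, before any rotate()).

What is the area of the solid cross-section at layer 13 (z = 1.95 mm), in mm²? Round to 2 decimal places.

At z = 1.95 mm: the cylinder: section is a regular 6-gon, circumradius r=2.5 (area = (6/2)·2.500²·sin(360°/6) = 16.24 mm²); the 29×7.5 cube at (5.5, -2) contributes its full rectangle (area 217.50 mm²); Merging all regions: the 2 present regions are separate (no shared area or edge), so areas and boundary lengths simply add and each stays a separate island — area = 233.74 mm². Overall, the cross-section has 2 separate islands. Net area = 233.74 mm².

233.74 mm²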